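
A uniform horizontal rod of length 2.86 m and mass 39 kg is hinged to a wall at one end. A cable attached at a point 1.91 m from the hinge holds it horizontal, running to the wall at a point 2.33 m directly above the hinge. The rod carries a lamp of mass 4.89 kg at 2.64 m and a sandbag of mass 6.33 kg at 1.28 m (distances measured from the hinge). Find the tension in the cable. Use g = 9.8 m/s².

Take moments about the hinge.
Beam weight: 39 × 9.8 = 382.2 N down at 1.43 m → arm 1.43 m, τ = 382.2 × 1.43 = 546.5 N·m clockwise.
Lamp: 4.89 × 9.8 = 47.92 N down at 2.64 m → arm 2.64 m, τ = 47.92 × 2.64 = 126.5 N·m clockwise.
Sandbag: 6.33 × 9.8 = 62.03 N down at 1.28 m → arm 1.28 m, τ = 62.03 × 1.28 = 79.4 N·m clockwise.
Total clockwise load moment = 752.4 N·m.
The cable tension T acts at 1.91 m; only its component perpendicular to the rod, T sinθ, produces torque. sinθ = h/√(h²+d²) = 2.33/√(2.33²+1.91²) = 0.7734.
Balancing moments: T × 1.91 × 0.7734 = 752.4, giving T = 752.4 / 1.477 = 509 N.

T ≈ 509 N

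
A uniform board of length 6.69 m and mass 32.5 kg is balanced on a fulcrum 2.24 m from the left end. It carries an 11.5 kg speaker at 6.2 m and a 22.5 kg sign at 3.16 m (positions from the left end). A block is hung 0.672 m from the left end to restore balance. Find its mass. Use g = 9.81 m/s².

m ≈ 65.1 kg

Sum moments about the fulcrum (at 2.24 m from the left end) (the support reaction has zero arm there).
Beam weight: 32.5 × 9.81 = 318.8 N down at 3.345 m → arm 1.105 m, τ = 318.8 × 1.105 = 352.3 N·m clockwise.
Speaker: 11.5 × 9.81 = 112.8 N down at 6.2 m → arm 3.96 m, τ = 112.8 × 3.96 = 446.7 N·m clockwise.
Sign: 22.5 × 9.81 = 220.7 N down at 3.16 m → arm 0.92 m, τ = 220.7 × 0.92 = 203 N·m clockwise.
Net moment of known loads = 1002 N·m clockwise.
An unknown mass m at 0.672 m has arm 1.568 m; its moment is m·g·1.568 counterclockwise.
For rotational equilibrium, m × 9.81 × 1.568 = 1002, so m = 1002 / (9.81 × 1.568) = 65.1 kg.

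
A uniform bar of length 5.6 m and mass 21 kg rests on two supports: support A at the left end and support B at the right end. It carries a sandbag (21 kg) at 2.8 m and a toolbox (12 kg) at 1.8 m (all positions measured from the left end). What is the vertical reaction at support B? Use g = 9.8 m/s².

R_B ≈ 244 N

Take moments about support A.
Beam weight: 21 × 9.8 = 205.8 N down at 2.8 m → arm 2.8 m, τ = 205.8 × 2.8 = 576.2 N·m clockwise.
Sandbag: 21 × 9.8 = 205.8 N down at 2.8 m → arm 2.8 m, τ = 205.8 × 2.8 = 576.2 N·m clockwise.
Toolbox: 12 × 9.8 = 117.6 N down at 1.8 m → arm 1.8 m, τ = 117.6 × 1.8 = 211.7 N·m clockwise.
Net load moment about support A = 1364 N·m clockwise.
Reaction R at support B is upward at 5.6 m, arm 5.6 m → moment R × 5.6 counterclockwise.
Balancing moments: R × 5.6 = 1364, giving R = 244 N.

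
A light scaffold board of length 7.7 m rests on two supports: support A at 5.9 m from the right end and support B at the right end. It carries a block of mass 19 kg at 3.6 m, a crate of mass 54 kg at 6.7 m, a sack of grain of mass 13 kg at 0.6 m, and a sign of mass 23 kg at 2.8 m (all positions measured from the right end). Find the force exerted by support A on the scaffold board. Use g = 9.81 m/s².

R_A ≈ 835 N

Take moments about support B.
Block: 19 × 9.81 = 186.4 N down at 3.6 m → arm 3.6 m, τ = 186.4 × 3.6 = 671 N·m counterclockwise.
Crate: 54 × 9.81 = 529.7 N down at 6.7 m → arm 6.7 m, τ = 529.7 × 6.7 = 3549 N·m counterclockwise.
Sack of grain: 13 × 9.81 = 127.5 N down at 0.6 m → arm 0.6 m, τ = 127.5 × 0.6 = 76.5 N·m counterclockwise.
Sign: 23 × 9.81 = 225.6 N down at 2.8 m → arm 2.8 m, τ = 225.6 × 2.8 = 631.7 N·m counterclockwise.
Net load moment about support B = 4928 N·m counterclockwise.
Reaction R at support A is upward at 5.9 m, arm 5.9 m → moment R × 5.9 clockwise.
For rotational equilibrium, R × 5.9 = 4928, so R = 835 N.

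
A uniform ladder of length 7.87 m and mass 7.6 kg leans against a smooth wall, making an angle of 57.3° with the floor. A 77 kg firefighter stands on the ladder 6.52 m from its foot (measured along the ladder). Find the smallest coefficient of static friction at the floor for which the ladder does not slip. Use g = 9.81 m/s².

Taking torques about the foot of the ladder:
Ladder weight 7.6×9.81 = 74.56 N acts at 3.935 m along the ladder; its horizontal arm is 3.935·cos57.3° = 2.126 m → τ = 158.5 N·m clockwise.
Firefighter: 77×9.81 = 755.4 N at 6.52 m → arm 3.522 m → τ = 2661 N·m clockwise.
Wall normal N acts horizontally at the top; its moment arm is the height L sinθ = 7.87·sin57.3° = 6.623 m, counterclockwise.
Στ = 0 ⇒ N × 6.623 = 2820 ⇒ N = 425.8 N.
ΣFx = 0 ⇒ f = N_wall = 425.8 N. ΣFy = 0 ⇒ N_floor = 830 N.
μ_min = f / N_floor = 425.8 / 830 = 0.513.

μ_min ≈ 0.513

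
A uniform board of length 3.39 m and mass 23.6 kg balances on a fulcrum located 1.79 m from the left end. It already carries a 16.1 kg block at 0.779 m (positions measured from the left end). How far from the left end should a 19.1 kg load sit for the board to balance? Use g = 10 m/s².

About the fulcrum (at 1.79 m from the left end):
Beam weight: 23.6 × 10 = 236 N down at 1.695 m → arm 0.095 m, τ = 236 × 0.095 = 22.42 N·m counterclockwise.
Block: 16.1 × 10 = 161 N down at 0.779 m → arm 1.011 m, τ = 161 × 1.011 = 162.8 N·m counterclockwise.
Net moment of existing loads = 185.2 N·m counterclockwise.
The load weighs 19.1 × 10 = 191 N and must supply an equal clockwise moment, so its lever arm about the fulcrum is 185.2 / 191 = 0.97 m.
That puts it at 1.79 + 0.97 = 2.76 m from the left end.

x ≈ 2.76 m from the left end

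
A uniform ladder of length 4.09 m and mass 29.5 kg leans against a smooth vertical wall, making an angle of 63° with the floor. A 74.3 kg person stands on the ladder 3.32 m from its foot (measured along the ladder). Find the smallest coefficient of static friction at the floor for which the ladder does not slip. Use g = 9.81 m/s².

μ_min ≈ 0.368

Sum moments about the foot of the ladder (the floor normal and friction both act there and drop out).
Ladder weight 29.5×9.81 = 289.4 N acts at 2.045 m along the ladder; its horizontal arm is 2.045·cos63° = 0.9284 m → τ = 268.7 N·m clockwise.
Person: 74.3×9.81 = 728.9 N at 3.32 m → arm 1.507 m → τ = 1098 N·m clockwise.
Wall normal N acts horizontally at the top; its moment arm is the height L sinθ = 4.09·sin63° = 3.644 m, counterclockwise.
Setting net torque to zero: N × 3.644 = 1367 → N = 375.1 N.
ΣFx = 0 ⇒ f = N_wall = 375.1 N. ΣFy = 0 ⇒ N_floor = 1018 N.
μ_min = f / N_floor = 375.1 / 1018 = 0.368.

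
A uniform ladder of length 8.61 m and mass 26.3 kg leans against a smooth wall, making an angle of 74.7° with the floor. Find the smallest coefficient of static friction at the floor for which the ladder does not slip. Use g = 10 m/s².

μ_min ≈ 0.137

Choose the foot of the ladder as the axis so the floor normal and friction both act there and drop out.
Ladder weight 26.3×10 = 263 N acts at 4.305 m along the ladder; its horizontal arm is 4.305·cos74.7° = 1.136 m → τ = 298.8 N·m clockwise.
Wall normal N acts horizontally at the top; its moment arm is the height L sinθ = 8.61·sin74.7° = 8.305 m, counterclockwise.
Στ = 0 ⇒ N × 8.305 = 298.8 ⇒ N = 35.98 N.
ΣFx = 0 ⇒ f = N_wall = 35.98 N. ΣFy = 0 ⇒ N_floor = 263 N.
μ_min = f / N_floor = 35.98 / 263 = 0.137.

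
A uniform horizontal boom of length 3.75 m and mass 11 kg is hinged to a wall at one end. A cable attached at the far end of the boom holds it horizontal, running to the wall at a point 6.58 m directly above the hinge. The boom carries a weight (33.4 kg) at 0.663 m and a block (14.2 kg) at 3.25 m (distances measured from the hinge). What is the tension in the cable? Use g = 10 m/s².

Sum moments about the hinge (the unknown hinge reaction has zero arm there).
Beam weight: 11 × 10 = 110 N down at 1.875 m → arm 1.875 m, τ = 110 × 1.875 = 206.2 N·m clockwise.
Weight: 33.4 × 10 = 334 N down at 0.663 m → arm 0.663 m, τ = 334 × 0.663 = 221.4 N·m clockwise.
Block: 14.2 × 10 = 142 N down at 3.25 m → arm 3.25 m, τ = 142 × 3.25 = 461.5 N·m clockwise.
Total clockwise load moment = 889.1 N·m.
The cable tension T acts at 3.75 m; only its component perpendicular to the boom, T sinθ, produces torque. sinθ = h/√(h²+d²) = 6.58/√(6.58²+3.75²) = 0.8688.
Στ = 0 ⇒ T × 3.75 × 0.8688 = 889.1 ⇒ T = 889.1 / 3.258 = 273 N.

T ≈ 273 N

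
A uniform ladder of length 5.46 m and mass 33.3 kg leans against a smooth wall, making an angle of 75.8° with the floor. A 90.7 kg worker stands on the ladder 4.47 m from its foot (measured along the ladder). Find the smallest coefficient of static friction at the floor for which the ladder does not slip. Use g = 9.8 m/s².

Take moments about the foot of the ladder.
Ladder weight 33.3×9.8 = 326.3 N acts at 2.73 m along the ladder; its horizontal arm is 2.73·cos75.8° = 0.6697 m → τ = 218.5 N·m clockwise.
Worker: 90.7×9.8 = 888.9 N at 4.47 m → arm 1.097 m → τ = 975.1 N·m clockwise.
Wall normal N acts horizontally at the top; its moment arm is the height L sinθ = 5.46·sin75.8° = 5.293 m, counterclockwise.
Balancing moments: N × 5.293 = 1194, giving N = 225.6 N.
ΣFx = 0 ⇒ f = N_wall = 225.6 N. ΣFy = 0 ⇒ N_floor = 1215 N.
μ_min = f / N_floor = 225.6 / 1215 = 0.186.

μ_min ≈ 0.186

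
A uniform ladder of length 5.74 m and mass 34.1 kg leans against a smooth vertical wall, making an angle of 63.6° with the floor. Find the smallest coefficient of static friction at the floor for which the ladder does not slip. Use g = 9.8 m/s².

Sum moments about the foot of the ladder (the floor normal and friction both act there and drop out).
Ladder weight 34.1×9.8 = 334.2 N acts at 2.87 m along the ladder; its horizontal arm is 2.87·cos63.6° = 1.276 m → τ = 426.4 N·m clockwise.
Wall normal N acts horizontally at the top; its moment arm is the height L sinθ = 5.74·sin63.6° = 5.141 m, counterclockwise.
Balancing moments: N × 5.141 = 426.4, giving N = 82.94 N.
ΣFx = 0 ⇒ f = N_wall = 82.94 N. ΣFy = 0 ⇒ N_floor = 334.2 N.
μ_min = f / N_floor = 82.94 / 334.2 = 0.248.

μ_min ≈ 0.248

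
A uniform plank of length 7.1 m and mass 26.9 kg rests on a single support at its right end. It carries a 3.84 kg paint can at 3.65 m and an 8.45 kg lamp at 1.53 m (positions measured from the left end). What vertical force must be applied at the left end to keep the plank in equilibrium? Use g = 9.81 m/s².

Taking torques about the right end:
Beam weight: 26.9 × 9.81 = 263.9 N down at 3.55 m → arm 3.55 m, τ = 263.9 × 3.55 = 936.8 N·m counterclockwise.
Paint can: 3.84 × 9.81 = 37.67 N down at 3.65 m → arm 3.45 m, τ = 37.67 × 3.45 = 130 N·m counterclockwise.
Lamp: 8.45 × 9.81 = 82.89 N down at 1.53 m → arm 5.57 m, τ = 82.89 × 5.57 = 461.7 N·m counterclockwise.
Net moment of the loads = 1528 N·m counterclockwise.
The upward force F acts at the left end, arm 7.1 m, giving F × 7.1 clockwise.
For rotational equilibrium, F × 7.1 = 1528, so F = 1528 / 7.1 = 215 N.

F ≈ 215 N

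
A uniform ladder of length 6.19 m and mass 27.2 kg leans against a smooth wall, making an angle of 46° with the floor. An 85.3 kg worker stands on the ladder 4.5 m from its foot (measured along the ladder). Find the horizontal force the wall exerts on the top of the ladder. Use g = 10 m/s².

Choose the foot of the ladder as the axis so the floor normal and friction both act there and drop out.
Ladder weight 27.2×10 = 272 N acts at 3.095 m along the ladder; its horizontal arm is 3.095·cos46° = 2.15 m → τ = 584.8 N·m clockwise.
Worker: 85.3×10 = 853 N at 4.5 m → arm 3.126 m → τ = 2666 N·m clockwise.
Wall normal N acts horizontally at the top; its moment arm is the height L sinθ = 6.19·sin46° = 4.453 m, counterclockwise.
Setting net torque to zero: N × 4.453 = 3251 → N = 730 N.

N_wall ≈ 730 N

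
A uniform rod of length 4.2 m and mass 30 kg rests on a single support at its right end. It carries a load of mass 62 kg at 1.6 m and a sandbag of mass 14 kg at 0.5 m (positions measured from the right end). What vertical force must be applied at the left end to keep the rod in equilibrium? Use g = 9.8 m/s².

Choose the right end as the axis so the unknown pivot reaction has zero arm there.
Beam weight: 30 × 9.8 = 294 N down at 2.1 m → arm 2.1 m, τ = 294 × 2.1 = 617.4 N·m counterclockwise.
Load: 62 × 9.8 = 607.6 N down at 1.6 m → arm 1.6 m, τ = 607.6 × 1.6 = 972.2 N·m counterclockwise.
Sandbag: 14 × 9.8 = 137.2 N down at 0.5 m → arm 0.5 m, τ = 137.2 × 0.5 = 68.6 N·m counterclockwise.
Net moment of the loads = 1658 N·m counterclockwise.
The upward force F acts at the left end, arm 4.2 m, giving F × 4.2 clockwise.
Setting net torque to zero: F × 4.2 = 1658 → F = 1658 / 4.2 = 395 N.

F ≈ 395 N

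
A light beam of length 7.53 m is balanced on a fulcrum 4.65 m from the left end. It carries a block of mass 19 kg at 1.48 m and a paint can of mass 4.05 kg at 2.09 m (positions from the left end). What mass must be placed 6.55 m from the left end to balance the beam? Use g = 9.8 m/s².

Sum moments about the fulcrum (at 4.65 m from the left end) (the support reaction has zero arm there).
Block: 19 × 9.8 = 186.2 N down at 1.48 m → arm 3.17 m, τ = 186.2 × 3.17 = 590.3 N·m counterclockwise.
Paint can: 4.05 × 9.8 = 39.69 N down at 2.09 m → arm 2.56 m, τ = 39.69 × 2.56 = 101.6 N·m counterclockwise.
Net moment of known loads = 691.9 N·m counterclockwise.
An unknown mass m at 6.55 m has arm 1.9 m; its moment is m·g·1.9 clockwise.
For rotational equilibrium, m × 9.8 × 1.9 = 691.9, so m = 691.9 / (9.8 × 1.9) = 37.2 kg.

m ≈ 37.2 kg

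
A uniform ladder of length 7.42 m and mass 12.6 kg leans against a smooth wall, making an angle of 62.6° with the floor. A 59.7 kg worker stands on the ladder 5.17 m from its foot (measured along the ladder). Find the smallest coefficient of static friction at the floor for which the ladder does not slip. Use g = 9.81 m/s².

μ_min ≈ 0.343

About the foot of the ladder:
Ladder weight 12.6×9.81 = 123.6 N acts at 3.71 m along the ladder; its horizontal arm is 3.71·cos62.6° = 1.707 m → τ = 211 N·m clockwise.
Worker: 59.7×9.81 = 585.7 N at 5.17 m → arm 2.379 m → τ = 1393 N·m clockwise.
Wall normal N acts horizontally at the top; its moment arm is the height L sinθ = 7.42·sin62.6° = 6.588 m, counterclockwise.
For rotational equilibrium, N × 6.588 = 1604, so N = 243.5 N.
ΣFx = 0 ⇒ f = N_wall = 243.5 N. ΣFy = 0 ⇒ N_floor = 709.3 N.
μ_min = f / N_floor = 243.5 / 709.3 = 0.343.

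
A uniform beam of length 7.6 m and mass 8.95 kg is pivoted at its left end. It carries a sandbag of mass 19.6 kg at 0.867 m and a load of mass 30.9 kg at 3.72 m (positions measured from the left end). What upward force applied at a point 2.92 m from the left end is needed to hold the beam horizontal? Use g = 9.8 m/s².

F ≈ 557 N

Taking torques about the left end:
Beam weight: 8.95 × 9.8 = 87.71 N down at 3.8 m → arm 3.8 m, τ = 87.71 × 3.8 = 333.3 N·m clockwise.
Sandbag: 19.6 × 9.8 = 192.1 N down at 0.867 m → arm 0.867 m, τ = 192.1 × 0.867 = 166.6 N·m clockwise.
Load: 30.9 × 9.8 = 302.8 N down at 3.72 m → arm 3.72 m, τ = 302.8 × 3.72 = 1126 N·m clockwise.
Net moment of the loads = 1626 N·m clockwise.
The upward force F acts at a point 2.92 m from the left end, arm 2.92 m, giving F × 2.92 counterclockwise.
For rotational equilibrium, F × 2.92 = 1626, so F = 1626 / 2.92 = 557 N.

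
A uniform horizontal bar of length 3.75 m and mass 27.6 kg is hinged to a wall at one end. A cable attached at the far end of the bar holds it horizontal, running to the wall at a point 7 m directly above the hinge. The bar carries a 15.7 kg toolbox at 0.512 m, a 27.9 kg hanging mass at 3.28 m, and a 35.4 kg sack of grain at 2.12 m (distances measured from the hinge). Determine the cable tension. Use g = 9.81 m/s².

T ≈ 672 N

Sum moments about the hinge (the unknown hinge reaction has zero arm there).
Beam weight: 27.6 × 9.81 = 270.8 N down at 1.875 m → arm 1.875 m, τ = 270.8 × 1.875 = 507.8 N·m clockwise.
Toolbox: 15.7 × 9.81 = 154 N down at 0.512 m → arm 0.512 m, τ = 154 × 0.512 = 78.85 N·m clockwise.
Hanging mass: 27.9 × 9.81 = 273.7 N down at 3.28 m → arm 3.28 m, τ = 273.7 × 3.28 = 897.7 N·m clockwise.
Sack of grain: 35.4 × 9.81 = 347.3 N down at 2.12 m → arm 2.12 m, τ = 347.3 × 2.12 = 736.3 N·m clockwise.
Total clockwise load moment = 2221 N·m.
The cable tension T acts at 3.75 m; only its component perpendicular to the bar, T sinθ, produces torque. sinθ = h/√(h²+d²) = 7/√(7²+3.75²) = 0.8815.
Setting net torque to zero: T × 3.75 × 0.8815 = 2221 → T = 2221 / 3.306 = 672 N.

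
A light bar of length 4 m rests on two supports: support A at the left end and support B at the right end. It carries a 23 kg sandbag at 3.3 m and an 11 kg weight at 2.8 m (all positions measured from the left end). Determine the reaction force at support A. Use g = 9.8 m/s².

Sum moments about support B (its reaction then has zero moment arm).
Sandbag: 23 × 9.8 = 225.4 N down at 3.3 m → arm 0.7 m, τ = 225.4 × 0.7 = 157.8 N·m counterclockwise.
Weight: 11 × 9.8 = 107.8 N down at 2.8 m → arm 1.2 m, τ = 107.8 × 1.2 = 129.4 N·m counterclockwise.
Net load moment about support B = 287.2 N·m counterclockwise.
Reaction R at support A is upward at 0 m, arm 4 m → moment R × 4 clockwise.
For rotational equilibrium, R × 4 = 287.2, so R = 71.8 N.

R_A ≈ 71.8 N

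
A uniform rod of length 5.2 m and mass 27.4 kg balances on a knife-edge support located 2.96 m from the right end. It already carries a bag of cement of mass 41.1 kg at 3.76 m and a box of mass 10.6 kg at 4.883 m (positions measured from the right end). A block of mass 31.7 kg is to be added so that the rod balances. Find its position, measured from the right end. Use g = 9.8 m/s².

x ≈ 1.59 m from the right end

Take moments about the knife-edge support (at 2.96 m from the right end).
Beam weight: 27.4 × 9.8 = 268.5 N down at 2.6 m → arm 0.36 m, τ = 268.5 × 0.36 = 96.66 N·m clockwise.
Bag of cement: 41.1 × 9.8 = 402.8 N down at 3.76 m → arm 0.8 m, τ = 402.8 × 0.8 = 322.2 N·m counterclockwise.
Box: 10.6 × 9.8 = 103.9 N down at 4.883 m → arm 1.923 m, τ = 103.9 × 1.923 = 199.8 N·m counterclockwise.
Net moment of existing loads = 425.3 N·m counterclockwise.
The block weighs 31.7 × 9.8 = 310.7 N and must supply an equal clockwise moment, so its lever arm about the knife-edge support is 425.3 / 310.7 = 1.37 m.
That puts it at 2.96 − 1.37 = 1.59 m from the right end.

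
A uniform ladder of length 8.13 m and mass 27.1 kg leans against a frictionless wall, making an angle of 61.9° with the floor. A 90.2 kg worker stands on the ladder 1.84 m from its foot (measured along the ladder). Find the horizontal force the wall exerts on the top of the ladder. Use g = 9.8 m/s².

N_wall ≈ 178 N

About the foot of the ladder:
Ladder weight 27.1×9.8 = 265.6 N acts at 4.065 m along the ladder; its horizontal arm is 4.065·cos61.9° = 1.915 m → τ = 508.6 N·m clockwise.
Worker: 90.2×9.8 = 884 N at 1.84 m → arm 0.8667 m → τ = 766.2 N·m clockwise.
Wall normal N acts horizontally at the top; its moment arm is the height L sinθ = 8.13·sin61.9° = 7.172 m, counterclockwise.
For rotational equilibrium, N × 7.172 = 1275, so N = 178 N.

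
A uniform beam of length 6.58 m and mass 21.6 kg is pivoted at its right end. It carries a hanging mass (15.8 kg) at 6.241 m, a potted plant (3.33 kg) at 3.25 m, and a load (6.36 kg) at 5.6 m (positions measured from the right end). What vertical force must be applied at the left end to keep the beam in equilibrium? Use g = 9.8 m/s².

Choose the right end as the axis so the unknown pivot reaction has zero arm there.
Beam weight: 21.6 × 9.8 = 211.7 N down at 3.29 m → arm 3.29 m, τ = 211.7 × 3.29 = 696.5 N·m counterclockwise.
Hanging mass: 15.8 × 9.8 = 154.8 N down at 6.241 m → arm 6.241 m, τ = 154.8 × 6.241 = 966.1 N·m counterclockwise.
Potted plant: 3.33 × 9.8 = 32.63 N down at 3.25 m → arm 3.25 m, τ = 32.63 × 3.25 = 106 N·m counterclockwise.
Load: 6.36 × 9.8 = 62.33 N down at 5.6 m → arm 5.6 m, τ = 62.33 × 5.6 = 349 N·m counterclockwise.
Net moment of the loads = 2118 N·m counterclockwise.
The upward force F acts at the left end, arm 6.58 m, giving F × 6.58 clockwise.
Balancing moments: F × 6.58 = 2118, giving F = 2118 / 6.58 = 322 N.

F ≈ 322 N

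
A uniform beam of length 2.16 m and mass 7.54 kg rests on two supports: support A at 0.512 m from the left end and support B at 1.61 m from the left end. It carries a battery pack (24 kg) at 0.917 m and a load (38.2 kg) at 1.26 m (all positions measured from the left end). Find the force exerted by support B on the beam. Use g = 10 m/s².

R_B ≈ 388 N

About support A:
Beam weight: 7.54 × 10 = 75.4 N down at 1.08 m → arm 0.568 m, τ = 75.4 × 0.568 = 42.83 N·m clockwise.
Battery pack: 24 × 10 = 240 N down at 0.917 m → arm 0.405 m, τ = 240 × 0.405 = 97.2 N·m clockwise.
Load: 38.2 × 10 = 382 N down at 1.26 m → arm 0.748 m, τ = 382 × 0.748 = 285.7 N·m clockwise.
Net load moment about support A = 425.7 N·m clockwise.
Reaction R at support B is upward at 1.61 m, arm 1.098 m → moment R × 1.098 counterclockwise.
Στ = 0 ⇒ R × 1.098 = 425.7 ⇒ R = 388 N.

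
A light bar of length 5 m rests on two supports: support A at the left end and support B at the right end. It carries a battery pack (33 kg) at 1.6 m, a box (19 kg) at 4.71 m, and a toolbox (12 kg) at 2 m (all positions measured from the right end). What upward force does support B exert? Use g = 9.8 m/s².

R_B ≈ 301 N

Take moments about support A.
Battery pack: 33 × 9.8 = 323.4 N down at 1.6 m → arm 3.4 m, τ = 323.4 × 3.4 = 1100 N·m clockwise.
Box: 19 × 9.8 = 186.2 N down at 4.71 m → arm 0.29 m, τ = 186.2 × 0.29 = 54 N·m clockwise.
Toolbox: 12 × 9.8 = 117.6 N down at 2 m → arm 3 m, τ = 117.6 × 3 = 352.8 N·m clockwise.
Net load moment about support A = 1507 N·m clockwise.
Reaction R at support B is upward at 0 m, arm 5 m → moment R × 5 counterclockwise.
Balancing moments: R × 5 = 1507, giving R = 301 N.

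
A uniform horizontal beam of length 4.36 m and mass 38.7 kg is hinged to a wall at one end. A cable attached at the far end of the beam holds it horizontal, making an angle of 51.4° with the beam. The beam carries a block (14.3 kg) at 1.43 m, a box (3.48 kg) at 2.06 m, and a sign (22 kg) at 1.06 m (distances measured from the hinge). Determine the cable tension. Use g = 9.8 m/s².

T ≈ 389 N

Sum moments about the hinge (the unknown hinge reaction has zero arm there).
Beam weight: 38.7 × 9.8 = 379.3 N down at 2.18 m → arm 2.18 m, τ = 379.3 × 2.18 = 826.9 N·m clockwise.
Block: 14.3 × 9.8 = 140.1 N down at 1.43 m → arm 1.43 m, τ = 140.1 × 1.43 = 200.3 N·m clockwise.
Box: 3.48 × 9.8 = 34.1 N down at 2.06 m → arm 2.06 m, τ = 34.1 × 2.06 = 70.25 N·m clockwise.
Sign: 22 × 9.8 = 215.6 N down at 1.06 m → arm 1.06 m, τ = 215.6 × 1.06 = 228.5 N·m clockwise.
Total clockwise load moment = 1326 N·m.
The cable tension T acts at 4.36 m; only its component perpendicular to the beam, T sinθ, produces torque. sin 51.4° = 0.7815.
Setting net torque to zero: T × 4.36 × 0.7815 = 1326 → T = 1326 / 3.407 = 389 N.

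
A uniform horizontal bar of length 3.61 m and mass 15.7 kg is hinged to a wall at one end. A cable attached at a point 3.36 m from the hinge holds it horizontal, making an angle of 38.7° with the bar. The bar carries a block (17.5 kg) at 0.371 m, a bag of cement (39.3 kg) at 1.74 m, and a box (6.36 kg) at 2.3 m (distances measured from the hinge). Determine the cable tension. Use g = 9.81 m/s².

Take moments about the hinge.
Beam weight: 15.7 × 9.81 = 154 N down at 1.805 m → arm 1.805 m, τ = 154 × 1.805 = 278 N·m clockwise.
Block: 17.5 × 9.81 = 171.7 N down at 0.371 m → arm 0.371 m, τ = 171.7 × 0.371 = 63.7 N·m clockwise.
Bag of cement: 39.3 × 9.81 = 385.5 N down at 1.74 m → arm 1.74 m, τ = 385.5 × 1.74 = 670.8 N·m clockwise.
Box: 6.36 × 9.81 = 62.39 N down at 2.3 m → arm 2.3 m, τ = 62.39 × 2.3 = 143.5 N·m clockwise.
Total clockwise load moment = 1156 N·m.
The cable tension T acts at 3.36 m; only its component perpendicular to the bar, T sinθ, produces torque. sin 38.7° = 0.6252.
Setting net torque to zero: T × 3.36 × 0.6252 = 1156 → T = 1156 / 2.101 = 550 N.

T ≈ 550 N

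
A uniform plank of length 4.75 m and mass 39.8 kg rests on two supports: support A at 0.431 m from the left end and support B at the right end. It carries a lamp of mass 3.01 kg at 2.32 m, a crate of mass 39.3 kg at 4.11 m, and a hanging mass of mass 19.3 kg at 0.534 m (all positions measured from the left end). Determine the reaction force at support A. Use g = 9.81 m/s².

Taking torques about support B:
Beam weight: 39.8 × 9.81 = 390.4 N down at 2.375 m → arm 2.375 m, τ = 390.4 × 2.375 = 927.2 N·m counterclockwise.
Lamp: 3.01 × 9.81 = 29.53 N down at 2.32 m → arm 2.43 m, τ = 29.53 × 2.43 = 71.76 N·m counterclockwise.
Crate: 39.3 × 9.81 = 385.5 N down at 4.11 m → arm 0.64 m, τ = 385.5 × 0.64 = 246.7 N·m counterclockwise.
Hanging mass: 19.3 × 9.81 = 189.3 N down at 0.534 m → arm 4.216 m, τ = 189.3 × 4.216 = 798.1 N·m counterclockwise.
Net load moment about support B = 2044 N·m counterclockwise.
Reaction R at support A is upward at 0.431 m, arm 4.319 m → moment R × 4.319 clockwise.
Balancing moments: R × 4.319 = 2044, giving R = 473 N.

R_A ≈ 473 N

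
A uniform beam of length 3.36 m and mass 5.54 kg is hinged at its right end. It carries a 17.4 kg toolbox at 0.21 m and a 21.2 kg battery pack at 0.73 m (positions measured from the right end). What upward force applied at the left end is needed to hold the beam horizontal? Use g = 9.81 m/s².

F ≈ 83 N

Sum moments about the right end (the unknown pivot reaction has zero arm there).
Beam weight: 5.54 × 9.81 = 54.35 N down at 1.68 m → arm 1.68 m, τ = 54.35 × 1.68 = 91.31 N·m counterclockwise.
Toolbox: 17.4 × 9.81 = 170.7 N down at 0.21 m → arm 0.21 m, τ = 170.7 × 0.21 = 35.85 N·m counterclockwise.
Battery pack: 21.2 × 9.81 = 208 N down at 0.73 m → arm 0.73 m, τ = 208 × 0.73 = 151.8 N·m counterclockwise.
Net moment of the loads = 279 N·m counterclockwise.
The upward force F acts at the left end, arm 3.36 m, giving F × 3.36 clockwise.
For rotational equilibrium, F × 3.36 = 279, so F = 279 / 3.36 = 83 N.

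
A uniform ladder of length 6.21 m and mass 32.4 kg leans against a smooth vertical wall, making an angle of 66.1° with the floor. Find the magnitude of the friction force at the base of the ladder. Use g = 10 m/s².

Take moments about the foot of the ladder.
Ladder weight 32.4×10 = 324 N acts at 3.105 m along the ladder; its horizontal arm is 3.105·cos66.1° = 1.258 m → τ = 407.6 N·m clockwise.
Wall normal N acts horizontally at the top; its moment arm is the height L sinθ = 6.21·sin66.1° = 5.678 m, counterclockwise.
Balancing moments: N × 5.678 = 407.6, giving N = 71.8 N.
ΣFx = 0: friction at the foot balances the wall's push, so f = N_wall = 71.8 N.

f ≈ 71.8 N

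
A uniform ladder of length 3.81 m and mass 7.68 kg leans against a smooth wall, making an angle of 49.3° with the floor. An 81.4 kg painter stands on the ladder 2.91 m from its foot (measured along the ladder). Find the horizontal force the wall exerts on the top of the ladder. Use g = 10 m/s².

Sum moments about the foot of the ladder (the floor normal and friction both act there and drop out).
Ladder weight 7.68×10 = 76.8 N acts at 1.905 m along the ladder; its horizontal arm is 1.905·cos49.3° = 1.242 m → τ = 95.39 N·m clockwise.
Painter: 81.4×10 = 814 N at 2.91 m → arm 1.898 m → τ = 1545 N·m clockwise.
Wall normal N acts horizontally at the top; its moment arm is the height L sinθ = 3.81·sin49.3° = 2.888 m, counterclockwise.
Balancing moments: N × 2.888 = 1640, giving N = 568 N.

N_wall ≈ 568 N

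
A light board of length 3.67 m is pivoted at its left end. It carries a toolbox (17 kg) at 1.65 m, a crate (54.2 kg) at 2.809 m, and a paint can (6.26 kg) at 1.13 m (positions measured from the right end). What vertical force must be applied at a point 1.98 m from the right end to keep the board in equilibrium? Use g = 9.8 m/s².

Take moments about the left end.
Toolbox: 17 × 9.8 = 166.6 N down at 1.65 m → arm 2.02 m, τ = 166.6 × 2.02 = 336.5 N·m clockwise.
Crate: 54.2 × 9.8 = 531.2 N down at 2.809 m → arm 0.861 m, τ = 531.2 × 0.861 = 457.4 N·m clockwise.
Paint can: 6.26 × 9.8 = 61.35 N down at 1.13 m → arm 2.54 m, τ = 61.35 × 2.54 = 155.8 N·m clockwise.
Net moment of the loads = 949.7 N·m clockwise.
The upward force F acts at a point 1.98 m from the right end, arm 1.69 m, giving F × 1.69 counterclockwise.
Setting net torque to zero: F × 1.69 = 949.7 → F = 949.7 / 1.69 = 562 N.

F ≈ 562 N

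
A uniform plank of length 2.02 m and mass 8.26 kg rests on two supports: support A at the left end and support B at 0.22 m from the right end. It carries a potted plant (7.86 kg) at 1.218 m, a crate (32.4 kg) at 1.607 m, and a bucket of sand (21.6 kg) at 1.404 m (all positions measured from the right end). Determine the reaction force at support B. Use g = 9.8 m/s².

About support A:
Beam weight: 8.26 × 9.8 = 80.95 N down at 1.01 m → arm 1.01 m, τ = 80.95 × 1.01 = 81.76 N·m clockwise.
Potted plant: 7.86 × 9.8 = 77.03 N down at 1.218 m → arm 0.802 m, τ = 77.03 × 0.802 = 61.78 N·m clockwise.
Crate: 32.4 × 9.8 = 317.5 N down at 1.607 m → arm 0.413 m, τ = 317.5 × 0.413 = 131.1 N·m clockwise.
Bucket of sand: 21.6 × 9.8 = 211.7 N down at 1.404 m → arm 0.616 m, τ = 211.7 × 0.616 = 130.4 N·m clockwise.
Net load moment about support A = 405 N·m clockwise.
Reaction R at support B is upward at 0.22 m, arm 1.8 m → moment R × 1.8 counterclockwise.
Balancing moments: R × 1.8 = 405, giving R = 225 N.

R_B ≈ 225 N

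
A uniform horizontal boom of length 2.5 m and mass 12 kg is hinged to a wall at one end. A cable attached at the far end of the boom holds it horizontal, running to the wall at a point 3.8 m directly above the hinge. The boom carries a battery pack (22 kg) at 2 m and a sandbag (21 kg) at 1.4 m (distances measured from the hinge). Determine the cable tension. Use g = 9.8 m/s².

Take moments about the hinge.
Beam weight: 12 × 9.8 = 117.6 N down at 1.25 m → arm 1.25 m, τ = 117.6 × 1.25 = 147 N·m clockwise.
Battery pack: 22 × 9.8 = 215.6 N down at 2 m → arm 2 m, τ = 215.6 × 2 = 431.2 N·m clockwise.
Sandbag: 21 × 9.8 = 205.8 N down at 1.4 m → arm 1.4 m, τ = 205.8 × 1.4 = 288.1 N·m clockwise.
Total clockwise load moment = 866.3 N·m.
The cable tension T acts at 2.5 m; only its component perpendicular to the boom, T sinθ, produces torque. sinθ = h/√(h²+d²) = 3.8/√(3.8²+2.5²) = 0.8354.
Στ = 0 ⇒ T × 2.5 × 0.8354 = 866.3 ⇒ T = 866.3 / 2.089 = 415 N.

T ≈ 415 N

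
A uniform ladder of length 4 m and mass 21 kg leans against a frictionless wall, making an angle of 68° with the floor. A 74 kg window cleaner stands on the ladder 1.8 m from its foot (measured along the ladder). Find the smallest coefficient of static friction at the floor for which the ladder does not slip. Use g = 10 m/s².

μ_min ≈ 0.186

Take moments about the foot of the ladder.
Ladder weight 21×10 = 210 N acts at 2 m along the ladder; its horizontal arm is 2·cos68° = 0.7492 m → τ = 157.3 N·m clockwise.
Window cleaner: 74×10 = 740 N at 1.8 m → arm 0.6743 m → τ = 499 N·m clockwise.
Wall normal N acts horizontally at the top; its moment arm is the height L sinθ = 4·sin68° = 3.709 m, counterclockwise.
Balancing moments: N × 3.709 = 656.3, giving N = 176.9 N.
ΣFx = 0 ⇒ f = N_wall = 176.9 N. ΣFy = 0 ⇒ N_floor = 950 N.
μ_min = f / N_floor = 176.9 / 950 = 0.186.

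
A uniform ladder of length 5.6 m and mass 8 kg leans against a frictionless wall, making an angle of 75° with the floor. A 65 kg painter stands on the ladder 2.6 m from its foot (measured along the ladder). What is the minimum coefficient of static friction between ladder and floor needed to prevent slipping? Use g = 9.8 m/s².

About the foot of the ladder:
Ladder weight 8×9.8 = 78.4 N acts at 2.8 m along the ladder; its horizontal arm is 2.8·cos75° = 0.7247 m → τ = 56.82 N·m clockwise.
Painter: 65×9.8 = 637 N at 2.6 m → arm 0.6729 m → τ = 428.6 N·m clockwise.
Wall normal N acts horizontally at the top; its moment arm is the height L sinθ = 5.6·sin75° = 5.409 m, counterclockwise.
Setting net torque to zero: N × 5.409 = 485.4 → N = 89.74 N.
ΣFx = 0 ⇒ f = N_wall = 89.74 N. ΣFy = 0 ⇒ N_floor = 715.4 N.
μ_min = f / N_floor = 89.74 / 715.4 = 0.125.

μ_min ≈ 0.125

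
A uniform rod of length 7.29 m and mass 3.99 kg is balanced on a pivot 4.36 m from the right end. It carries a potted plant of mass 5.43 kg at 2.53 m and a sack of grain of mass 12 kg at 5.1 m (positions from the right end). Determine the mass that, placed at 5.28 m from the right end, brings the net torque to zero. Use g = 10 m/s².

Take moments about the pivot (at 4.36 m from the right end).
Beam weight: 3.99 × 10 = 39.9 N down at 3.645 m → arm 0.715 m, τ = 39.9 × 0.715 = 28.53 N·m clockwise.
Potted plant: 5.43 × 10 = 54.3 N down at 2.53 m → arm 1.83 m, τ = 54.3 × 1.83 = 99.37 N·m clockwise.
Sack of grain: 12 × 10 = 120 N down at 5.1 m → arm 0.74 m, τ = 120 × 0.74 = 88.8 N·m counterclockwise.
Net moment of known loads = 39.1 N·m clockwise.
An unknown mass m at 5.28 m has arm 0.92 m; its moment is m·g·0.92 counterclockwise.
Στ = 0 ⇒ m × 10 × 0.92 = 39.1 ⇒ m = 39.1 / (10 × 0.92) = 4.25 kg.

m ≈ 4.25 kg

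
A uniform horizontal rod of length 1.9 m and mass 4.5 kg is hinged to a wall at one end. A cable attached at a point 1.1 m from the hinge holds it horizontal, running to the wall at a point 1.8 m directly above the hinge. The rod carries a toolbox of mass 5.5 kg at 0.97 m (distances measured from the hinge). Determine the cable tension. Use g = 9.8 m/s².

About the hinge:
Beam weight: 4.5 × 9.8 = 44.1 N down at 0.95 m → arm 0.95 m, τ = 44.1 × 0.95 = 41.89 N·m clockwise.
Toolbox: 5.5 × 9.8 = 53.9 N down at 0.97 m → arm 0.97 m, τ = 53.9 × 0.97 = 52.28 N·m clockwise.
Total clockwise load moment = 94.17 N·m.
The cable tension T acts at 1.1 m; only its component perpendicular to the rod, T sinθ, produces torque. sinθ = h/√(h²+d²) = 1.8/√(1.8²+1.1²) = 0.8533.
Setting net torque to zero: T × 1.1 × 0.8533 = 94.17 → T = 94.17 / 0.9386 = 100 N.

T ≈ 100 N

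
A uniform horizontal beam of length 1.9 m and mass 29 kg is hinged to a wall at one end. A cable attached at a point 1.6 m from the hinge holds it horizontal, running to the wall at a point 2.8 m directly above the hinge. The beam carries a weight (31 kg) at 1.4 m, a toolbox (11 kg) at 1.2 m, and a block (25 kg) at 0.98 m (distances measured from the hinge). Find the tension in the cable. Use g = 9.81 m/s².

Taking torques about the hinge:
Beam weight: 29 × 9.81 = 284.5 N down at 0.95 m → arm 0.95 m, τ = 284.5 × 0.95 = 270.3 N·m clockwise.
Weight: 31 × 9.81 = 304.1 N down at 1.4 m → arm 1.4 m, τ = 304.1 × 1.4 = 425.7 N·m clockwise.
Toolbox: 11 × 9.81 = 107.9 N down at 1.2 m → arm 1.2 m, τ = 107.9 × 1.2 = 129.5 N·m clockwise.
Block: 25 × 9.81 = 245.2 N down at 0.98 m → arm 0.98 m, τ = 245.2 × 0.98 = 240.3 N·m clockwise.
Total clockwise load moment = 1066 N·m.
The cable tension T acts at 1.6 m; only its component perpendicular to the beam, T sinθ, produces torque. sinθ = h/√(h²+d²) = 2.8/√(2.8²+1.6²) = 0.8682.
Balancing moments: T × 1.6 × 0.8682 = 1066, giving T = 1066 / 1.389 = 767 N.

T ≈ 767 N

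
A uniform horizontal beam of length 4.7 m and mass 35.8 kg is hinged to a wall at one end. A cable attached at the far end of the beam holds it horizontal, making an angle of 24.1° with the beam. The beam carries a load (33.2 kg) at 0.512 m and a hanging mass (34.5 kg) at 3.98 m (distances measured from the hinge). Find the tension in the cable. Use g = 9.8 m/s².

T ≈ 1220 N

Sum moments about the hinge (the unknown hinge reaction has zero arm there).
Beam weight: 35.8 × 9.8 = 350.8 N down at 2.35 m → arm 2.35 m, τ = 350.8 × 2.35 = 824.4 N·m clockwise.
Load: 33.2 × 9.8 = 325.4 N down at 0.512 m → arm 0.512 m, τ = 325.4 × 0.512 = 166.6 N·m clockwise.
Hanging mass: 34.5 × 9.8 = 338.1 N down at 3.98 m → arm 3.98 m, τ = 338.1 × 3.98 = 1346 N·m clockwise.
Total clockwise load moment = 2337 N·m.
The cable tension T acts at 4.7 m; only its component perpendicular to the beam, T sinθ, produces torque. sin 24.1° = 0.4083.
For rotational equilibrium, T × 4.7 × 0.4083 = 2337, so T = 2337 / 1.919 = 1220 N.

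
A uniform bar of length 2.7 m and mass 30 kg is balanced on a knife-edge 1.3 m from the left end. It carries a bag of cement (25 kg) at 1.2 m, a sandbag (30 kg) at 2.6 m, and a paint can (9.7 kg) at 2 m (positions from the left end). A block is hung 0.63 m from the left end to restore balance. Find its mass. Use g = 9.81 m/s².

Taking torques about the knife-edge (at 1.3 m from the left end):
Beam weight: 30 × 9.81 = 294.3 N down at 1.35 m → arm 0.05 m, τ = 294.3 × 0.05 = 14.72 N·m clockwise.
Bag of cement: 25 × 9.81 = 245.2 N down at 1.2 m → arm 0.1 m, τ = 245.2 × 0.1 = 24.52 N·m counterclockwise.
Sandbag: 30 × 9.81 = 294.3 N down at 2.6 m → arm 1.3 m, τ = 294.3 × 1.3 = 382.6 N·m clockwise.
Paint can: 9.7 × 9.81 = 95.16 N down at 2 m → arm 0.7 m, τ = 95.16 × 0.7 = 66.61 N·m clockwise.
Net moment of known loads = 439.4 N·m clockwise.
An unknown mass m at 0.63 m has arm 0.67 m; its moment is m·g·0.67 counterclockwise.
Balancing moments: m × 9.81 × 0.67 = 439.4, giving m = 439.4 / (9.81 × 0.67) = 66.9 kg.

m ≈ 66.9 kg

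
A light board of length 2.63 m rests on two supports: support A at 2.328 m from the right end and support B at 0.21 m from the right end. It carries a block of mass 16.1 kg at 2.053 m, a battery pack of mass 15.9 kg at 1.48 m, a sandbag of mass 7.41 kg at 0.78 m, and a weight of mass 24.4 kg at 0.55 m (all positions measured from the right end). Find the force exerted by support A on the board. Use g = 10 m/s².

Choose support B as the axis so its reaction then has zero moment arm.
Block: 16.1 × 10 = 161 N down at 2.053 m → arm 1.843 m, τ = 161 × 1.843 = 296.7 N·m counterclockwise.
Battery pack: 15.9 × 10 = 159 N down at 1.48 m → arm 1.27 m, τ = 159 × 1.27 = 201.9 N·m counterclockwise.
Sandbag: 7.41 × 10 = 74.1 N down at 0.78 m → arm 0.57 m, τ = 74.1 × 0.57 = 42.24 N·m counterclockwise.
Weight: 24.4 × 10 = 244 N down at 0.55 m → arm 0.34 m, τ = 244 × 0.34 = 82.96 N·m counterclockwise.
Net load moment about support B = 623.8 N·m counterclockwise.
Reaction R at support A is upward at 2.328 m, arm 2.118 m → moment R × 2.118 clockwise.
Balancing moments: R × 2.118 = 623.8, giving R = 295 N.

R_A ≈ 295 N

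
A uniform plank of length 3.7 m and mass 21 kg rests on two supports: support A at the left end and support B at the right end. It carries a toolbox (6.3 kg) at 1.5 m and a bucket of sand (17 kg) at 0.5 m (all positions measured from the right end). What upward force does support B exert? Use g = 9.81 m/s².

About support A:
Beam weight: 21 × 9.81 = 206 N down at 1.85 m → arm 1.85 m, τ = 206 × 1.85 = 381.1 N·m clockwise.
Toolbox: 6.3 × 9.81 = 61.8 N down at 1.5 m → arm 2.2 m, τ = 61.8 × 2.2 = 136 N·m clockwise.
Bucket of sand: 17 × 9.81 = 166.8 N down at 0.5 m → arm 3.2 m, τ = 166.8 × 3.2 = 533.8 N·m clockwise.
Net load moment about support A = 1051 N·m clockwise.
Reaction R at support B is upward at 0 m, arm 3.7 m → moment R × 3.7 counterclockwise.
For rotational equilibrium, R × 3.7 = 1051, so R = 284 N.

R_B ≈ 284 N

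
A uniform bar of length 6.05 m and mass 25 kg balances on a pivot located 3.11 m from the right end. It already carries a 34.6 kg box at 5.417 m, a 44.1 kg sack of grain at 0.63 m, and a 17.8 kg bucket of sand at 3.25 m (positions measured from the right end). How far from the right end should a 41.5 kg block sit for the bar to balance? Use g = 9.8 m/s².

About the pivot (at 3.11 m from the right end):
Beam weight: 25 × 9.8 = 245 N down at 3.025 m → arm 0.085 m, τ = 245 × 0.085 = 20.83 N·m clockwise.
Box: 34.6 × 9.8 = 339.1 N down at 5.417 m → arm 2.307 m, τ = 339.1 × 2.307 = 782.3 N·m counterclockwise.
Sack of grain: 44.1 × 9.8 = 432.2 N down at 0.63 m → arm 2.48 m, τ = 432.2 × 2.48 = 1072 N·m clockwise.
Bucket of sand: 17.8 × 9.8 = 174.4 N down at 3.25 m → arm 0.14 m, τ = 174.4 × 0.14 = 24.42 N·m counterclockwise.
Net moment of existing loads = 286.1 N·m clockwise.
The block weighs 41.5 × 9.8 = 406.7 N and must supply an equal counterclockwise moment, so its lever arm about the pivot is 286.1 / 406.7 = 0.703 m.
That puts it at 3.11 + 0.703 = 3.81 m from the right end.

x ≈ 3.81 m from the right end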